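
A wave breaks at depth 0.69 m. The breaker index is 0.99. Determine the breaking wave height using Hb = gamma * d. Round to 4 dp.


Hb = gamma * d
Hb = 0.99 * 0.69
Hb = 0.6831 m

0.6831


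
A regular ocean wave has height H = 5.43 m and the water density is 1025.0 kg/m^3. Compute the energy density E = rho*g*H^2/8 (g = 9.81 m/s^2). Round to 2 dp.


E = (1/8) * rho * g * H^2
E = (1/8) * 1025.0 * 9.81 * 5.43^2
E = 0.125 * 1025.0 * 9.81 * 29.4849
E = 37059.76 J/m^2

37059.76


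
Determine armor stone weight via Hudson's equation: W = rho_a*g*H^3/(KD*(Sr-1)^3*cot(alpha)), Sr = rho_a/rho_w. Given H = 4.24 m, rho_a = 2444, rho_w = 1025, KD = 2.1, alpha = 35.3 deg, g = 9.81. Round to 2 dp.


Sr = rho_a / rho_w = 2444 / 1025 = 2.384390
(Sr - 1) = 1.384390
(Sr - 1)^3 = 2.653234
cot(35.3) = 1 / tan(35.3) = 1 / 0.708039 = 1.412351
Numerator = 2444 * 9.81 * 4.24^3 = 1827543.7344
Denominator = 2.1 * 2.653234 * 1.412351 = 7.869324
W = 1827543.7344 / 7.869324
W = 232236.44 N

232236.44


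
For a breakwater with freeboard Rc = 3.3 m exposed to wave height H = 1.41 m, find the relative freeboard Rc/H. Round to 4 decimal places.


Relative freeboard = Rc / H
= 3.3 / 1.41
= 2.3404

2.3404


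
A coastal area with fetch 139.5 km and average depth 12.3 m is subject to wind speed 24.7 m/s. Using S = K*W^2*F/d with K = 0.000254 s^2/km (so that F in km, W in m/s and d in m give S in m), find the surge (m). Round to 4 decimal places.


S = K * W^2 * F / d
W^2 = 24.7^2 = 610.09
S = 0.000254 * 610.09 * 139.5 / 12.3
Numerator = 0.000254 * 610.09 * 139.5 = 21.617319
S = 21.617319 / 12.3 = 1.7575 m

1.7575


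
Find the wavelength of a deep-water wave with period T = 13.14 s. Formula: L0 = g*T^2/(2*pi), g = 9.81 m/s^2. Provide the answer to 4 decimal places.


L0 = g * T^2 / (2 * pi)
L0 = 9.81 * 13.14^2 / (2 * pi)
L0 = 9.81 * 172.6596 / 6.28319
L0 = 1693.7907 / 6.28319
L0 = 269.5752 m

269.5752


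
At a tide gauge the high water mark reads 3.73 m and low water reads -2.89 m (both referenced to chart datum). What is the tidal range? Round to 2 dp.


Tidal range = High water - Low water
Tidal range = 3.73 - (-2.89)
Tidal range = 6.62 m

6.62


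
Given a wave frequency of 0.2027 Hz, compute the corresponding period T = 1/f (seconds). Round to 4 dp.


T = 1 / f
T = 1 / 0.2027
T = 4.9334 s

4.9334


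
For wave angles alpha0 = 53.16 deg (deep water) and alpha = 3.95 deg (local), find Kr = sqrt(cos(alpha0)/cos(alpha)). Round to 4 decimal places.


Kr = sqrt(cos(alpha0) / cos(alpha))
cos(53.16) = 0.599582
cos(3.95) = 0.997625
Kr = sqrt(0.599582 / 0.997625)
Kr = sqrt(0.601010)
Kr = 0.7752

0.7752


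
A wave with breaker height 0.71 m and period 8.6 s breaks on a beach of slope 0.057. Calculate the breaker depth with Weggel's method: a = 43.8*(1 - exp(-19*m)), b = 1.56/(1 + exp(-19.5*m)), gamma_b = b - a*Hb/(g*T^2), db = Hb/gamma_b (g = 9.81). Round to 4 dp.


a = 43.8 * (1 - exp(-19 * m))
exp(-19 * 0.057) = exp(-1.0830) = 0.338578
a = 43.8 * (1 - 0.338578) = 28.970272
b = 1.56 / (1 + exp(-19.5 * m))
exp(-19.5 * 0.057) = exp(-1.1115) = 0.329065
b = 1.56 / (1 + 0.329065) = 1.173757
Hb / (g * T^2) = 0.71 / (9.81 * 8.6^2) = 0.71 / 725.5476 = 0.00097857
gamma_b = b - a * Hb/(g*T^2) = 1.173757 - 28.970272 * 0.00097857 = 1.145408
db = Hb / gamma_b = 0.71 / 1.145408
db = 0.6199 m

0.6199


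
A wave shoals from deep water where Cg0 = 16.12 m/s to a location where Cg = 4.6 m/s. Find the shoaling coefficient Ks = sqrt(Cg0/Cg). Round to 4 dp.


Ks = sqrt(Cg0 / Cg)
Ks = sqrt(16.12 / 4.6)
Ks = sqrt(3.5043)
Ks = 1.8720

1.8720


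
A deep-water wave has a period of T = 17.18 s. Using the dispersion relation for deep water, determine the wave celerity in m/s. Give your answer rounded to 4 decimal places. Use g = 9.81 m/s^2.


We use the deep-water celerity formula:
C = g * T / (2 * pi)
C = 9.81 * 17.18 / (2 * 3.14159...)
C = 168.535800 / 6.283185
C = 26.8233 m/s

26.8233


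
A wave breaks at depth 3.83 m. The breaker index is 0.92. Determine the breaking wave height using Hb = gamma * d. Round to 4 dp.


Hb = gamma * d
Hb = 0.92 * 3.83
Hb = 3.5236 m

3.5236


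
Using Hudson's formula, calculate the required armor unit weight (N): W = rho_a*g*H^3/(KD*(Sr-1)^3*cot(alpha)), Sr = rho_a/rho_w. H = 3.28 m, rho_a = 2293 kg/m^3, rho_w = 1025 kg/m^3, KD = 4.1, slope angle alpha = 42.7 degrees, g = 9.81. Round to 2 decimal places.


Sr = rho_a / rho_w = 2293 / 1025 = 2.237073
(Sr - 1) = 1.237073
(Sr - 1)^3 = 1.893155
cot(42.7) = 1 / tan(42.7) = 1 / 0.922773 = 1.083690
Numerator = 2293 * 9.81 * 3.28^3 = 793769.8396
Denominator = 4.1 * 1.893155 * 1.083690 = 8.411529
W = 793769.8396 / 8.411529
W = 94366.89 N

94366.89


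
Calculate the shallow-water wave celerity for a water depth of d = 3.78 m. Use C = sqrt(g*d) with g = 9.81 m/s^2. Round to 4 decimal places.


Using the shallow-water approximation:
C = sqrt(g * d) = sqrt(9.81 * 3.78)
C = sqrt(37.0818)
C = 6.0895 m/s

6.0895


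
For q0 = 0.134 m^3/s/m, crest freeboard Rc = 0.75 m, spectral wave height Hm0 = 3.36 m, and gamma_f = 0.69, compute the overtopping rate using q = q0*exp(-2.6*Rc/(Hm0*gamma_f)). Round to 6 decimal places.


q = q0 * exp(-2.6 * Rc / (Hm0 * gamma_f))
Exponent = -2.6 * 0.75 / (3.36 * 0.69)
= -2.6 * 0.75 / 2.3184
= -0.841097
exp(-0.841097) = 0.431237
q = 0.134 * 0.431237
q = 0.057786 m^3/s/m

0.057786


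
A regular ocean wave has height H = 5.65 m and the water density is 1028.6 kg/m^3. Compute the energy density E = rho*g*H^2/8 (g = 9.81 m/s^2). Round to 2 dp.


E = (1/8) * rho * g * H^2
E = (1/8) * 1028.6 * 9.81 * 5.65^2
E = 0.125 * 1028.6 * 9.81 * 31.9225
E = 40264.51 J/m^2

40264.51


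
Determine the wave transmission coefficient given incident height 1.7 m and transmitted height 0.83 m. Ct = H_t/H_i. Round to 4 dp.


Ct = H_t / H_i
Ct = 0.83 / 1.7
Ct = 0.4882

0.4882


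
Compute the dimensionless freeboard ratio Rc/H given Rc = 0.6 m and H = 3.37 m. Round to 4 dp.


Relative freeboard = Rc / H
= 0.6 / 3.37
= 0.1780

0.1780


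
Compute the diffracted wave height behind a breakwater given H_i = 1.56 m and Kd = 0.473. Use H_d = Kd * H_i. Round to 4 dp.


H_d = Kd * H_i
H_d = 0.473 * 1.56
H_d = 0.7379 m

0.7379


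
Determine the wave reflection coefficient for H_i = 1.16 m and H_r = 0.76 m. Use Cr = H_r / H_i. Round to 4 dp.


Cr = H_r / H_i
Cr = 0.76 / 1.16
Cr = 0.6552

0.6552


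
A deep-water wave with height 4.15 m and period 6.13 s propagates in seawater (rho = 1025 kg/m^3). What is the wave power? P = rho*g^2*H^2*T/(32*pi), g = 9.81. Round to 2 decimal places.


P = rho * g^2 * H^2 * T / (32 * pi)
P = 1025 * 9.81^2 * 4.15^2 * 6.13 / (32 * pi)
P = 1025 * 96.2361 * 17.2225 * 6.13 / 100.53096
P = 103590.21 W/m

103590.21


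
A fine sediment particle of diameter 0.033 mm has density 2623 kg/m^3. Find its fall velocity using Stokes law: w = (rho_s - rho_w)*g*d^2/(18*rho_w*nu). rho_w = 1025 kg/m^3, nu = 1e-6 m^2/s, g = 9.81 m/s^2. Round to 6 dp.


w = (rho_s - rho_w) * g * d^2 / (18 * rho_w * nu)
d = 0.033 mm = 0.000033 m
rho_s - rho_w = 2623 - 1025 = 1598
Numerator = 1598 * 9.81 * (0.000033)^2 = 0.000017071578
Denominator = 18 * 1025 * 1e-6 = 0.018450
w = 0.000925 m/s

0.000925


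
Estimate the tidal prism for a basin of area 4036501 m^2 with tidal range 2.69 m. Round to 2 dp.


Tidal prism = Area * Tidal range
P = 4036501 * 2.69
P = 10858187.69 m^3

10858187.69


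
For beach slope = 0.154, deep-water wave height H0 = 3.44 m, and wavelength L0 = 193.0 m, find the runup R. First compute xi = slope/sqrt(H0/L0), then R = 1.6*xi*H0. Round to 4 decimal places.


xi = slope / sqrt(H0/L0)
H0/L0 = 3.44/193.0 = 0.017824
sqrt(0.017824) = 0.133506
xi = 0.154 / 0.133506 = 1.153507
R = 1.6 * xi * H0 = 1.6 * 1.153507 * 3.44
R = 6.3489 m

6.3489


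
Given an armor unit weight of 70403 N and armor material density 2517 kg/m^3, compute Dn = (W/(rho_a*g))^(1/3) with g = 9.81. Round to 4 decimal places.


V = W / (rho_a * g)
V = 70403 / (2517 * 9.81)
V = 70403 / 24691.77
V = 2.851274 m^3
Dn = V^(1/3) = 2.851274^(1/3)
Dn = 1.4180 m

1.4180


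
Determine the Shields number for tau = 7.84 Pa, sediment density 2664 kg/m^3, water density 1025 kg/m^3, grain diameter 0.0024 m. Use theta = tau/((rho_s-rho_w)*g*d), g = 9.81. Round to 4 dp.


theta = tau / ((rho_s - rho_w) * g * d)
rho_s - rho_w = 2664 - 1025 = 1639
Denominator = 1639 * 9.81 * 0.0024 = 38.588616
theta = 7.84 / 38.588616
theta = 0.2032

0.2032


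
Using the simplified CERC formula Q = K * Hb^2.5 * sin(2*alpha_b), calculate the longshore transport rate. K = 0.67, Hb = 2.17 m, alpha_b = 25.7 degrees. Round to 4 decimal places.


Q = K * Hb^2.5 * sin(2 * alpha_b)
Hb^2.5 = 2.17^2.5 = 6.936643
sin(2 * 25.7) = sin(51.4) = 0.781520
Q = 0.67 * 6.936643 * 0.781520
Q = 3.6322 m^3/s

3.6322


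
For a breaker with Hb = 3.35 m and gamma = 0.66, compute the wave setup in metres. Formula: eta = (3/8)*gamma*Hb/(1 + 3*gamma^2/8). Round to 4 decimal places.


eta = (3/8) * gamma * Hb / (1 + 3*gamma^2/8)
Numerator = (3/8) * 0.66 * 3.35 = 0.829125
Denominator = 1 + 3*0.66^2/8 = 1 + 0.163350 = 1.163350
eta = 0.829125 / 1.163350
eta = 0.7127 m

0.7127


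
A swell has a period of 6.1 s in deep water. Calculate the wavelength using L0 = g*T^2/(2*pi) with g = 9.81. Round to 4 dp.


L0 = g * T^2 / (2 * pi)
L0 = 9.81 * 6.1^2 / (2 * pi)
L0 = 9.81 * 37.2100 / 6.28319
L0 = 365.0301 / 6.28319
L0 = 58.0963 m

58.0963


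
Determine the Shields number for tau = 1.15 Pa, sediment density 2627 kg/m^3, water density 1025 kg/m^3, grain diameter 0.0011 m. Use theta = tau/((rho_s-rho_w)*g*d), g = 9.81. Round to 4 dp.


theta = tau / ((rho_s - rho_w) * g * d)
rho_s - rho_w = 2627 - 1025 = 1602
Denominator = 1602 * 9.81 * 0.0011 = 17.287182
theta = 1.15 / 17.287182
theta = 0.0665

0.0665


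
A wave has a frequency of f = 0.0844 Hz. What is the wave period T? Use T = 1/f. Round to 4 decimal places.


T = 1 / f
T = 1 / 0.0844
T = 11.8483 s

11.8483


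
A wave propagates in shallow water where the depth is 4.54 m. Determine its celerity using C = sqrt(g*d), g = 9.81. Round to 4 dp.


Using the shallow-water approximation:
C = sqrt(g * d) = sqrt(9.81 * 4.54)
C = sqrt(44.5374)
C = 6.6736 m/s

6.6736


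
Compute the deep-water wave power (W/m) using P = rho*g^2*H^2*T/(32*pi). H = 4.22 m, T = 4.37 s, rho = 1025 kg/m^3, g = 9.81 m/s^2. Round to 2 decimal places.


P = rho * g^2 * H^2 * T / (32 * pi)
P = 1025 * 9.81^2 * 4.22^2 * 4.37 / (32 * pi)
P = 1025 * 96.2361 * 17.8084 * 4.37 / 100.53096
P = 76360.43 W/m

76360.43


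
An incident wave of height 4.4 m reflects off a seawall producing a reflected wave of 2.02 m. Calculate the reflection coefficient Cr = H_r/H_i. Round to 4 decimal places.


Cr = H_r / H_i
Cr = 2.02 / 4.4
Cr = 0.4591

0.4591


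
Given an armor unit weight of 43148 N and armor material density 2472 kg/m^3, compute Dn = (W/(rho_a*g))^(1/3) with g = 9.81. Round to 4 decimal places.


V = W / (rho_a * g)
V = 43148 / (2472 * 9.81)
V = 43148 / 24250.32
V = 1.779275 m^3
Dn = V^(1/3) = 1.779275^(1/3)
Dn = 1.2118 m

1.2118


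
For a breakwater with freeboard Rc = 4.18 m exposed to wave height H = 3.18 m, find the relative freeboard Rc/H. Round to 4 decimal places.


Relative freeboard = Rc / H
= 4.18 / 3.18
= 1.3145

1.3145


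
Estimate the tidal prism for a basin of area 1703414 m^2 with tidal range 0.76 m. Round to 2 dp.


Tidal prism = Area * Tidal range
P = 1703414 * 0.76
P = 1294594.64 m^3

1294594.64


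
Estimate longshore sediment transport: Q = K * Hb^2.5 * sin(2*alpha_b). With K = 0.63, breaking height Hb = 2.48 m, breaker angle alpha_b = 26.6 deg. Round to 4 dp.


Q = K * Hb^2.5 * sin(2 * alpha_b)
Hb^2.5 = 2.48^2.5 = 9.685660
sin(2 * 26.6) = sin(53.2) = 0.800731
Q = 0.63 * 9.685660 * 0.800731
Q = 4.8860 m^3/s

4.8860


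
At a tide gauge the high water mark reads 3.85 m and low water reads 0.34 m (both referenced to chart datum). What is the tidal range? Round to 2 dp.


Tidal range = High water - Low water
Tidal range = 3.85 - (0.34)
Tidal range = 3.51 m

3.51


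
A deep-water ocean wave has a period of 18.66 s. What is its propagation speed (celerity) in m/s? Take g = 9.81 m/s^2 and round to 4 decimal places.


We use the deep-water celerity formula:
C = g * T / (2 * pi)
C = 9.81 * 18.66 / (2 * 3.14159...)
C = 183.054600 / 6.283185
C = 29.1340 m/s

29.1340


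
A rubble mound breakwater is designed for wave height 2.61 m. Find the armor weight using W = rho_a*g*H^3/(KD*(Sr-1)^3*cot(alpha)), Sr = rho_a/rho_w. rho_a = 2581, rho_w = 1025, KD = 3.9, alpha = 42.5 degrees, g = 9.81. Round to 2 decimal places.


Sr = rho_a / rho_w = 2581 / 1025 = 2.518049
(Sr - 1) = 1.518049
(Sr - 1)^3 = 3.498301
cot(42.5) = 1 / tan(42.5) = 1 / 0.916331 = 1.091309
Numerator = 2581 * 9.81 * 2.61^3 = 450172.0569
Denominator = 3.9 * 3.498301 * 1.091309 = 14.889130
W = 450172.0569 / 14.889130
W = 30234.95 N

30234.95


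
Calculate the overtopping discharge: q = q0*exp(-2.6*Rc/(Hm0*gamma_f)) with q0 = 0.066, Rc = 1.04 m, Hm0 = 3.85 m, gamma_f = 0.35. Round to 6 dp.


q = q0 * exp(-2.6 * Rc / (Hm0 * gamma_f))
Exponent = -2.6 * 1.04 / (3.85 * 0.35)
= -2.6 * 1.04 / 1.3475
= -2.006679
exp(-2.006679) = 0.134434
q = 0.066 * 0.134434
q = 0.008873 m^3/s/m

0.008873


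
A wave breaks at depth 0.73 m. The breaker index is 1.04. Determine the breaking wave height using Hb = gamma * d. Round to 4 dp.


Hb = gamma * d
Hb = 1.04 * 0.73
Hb = 0.7592 m

0.7592


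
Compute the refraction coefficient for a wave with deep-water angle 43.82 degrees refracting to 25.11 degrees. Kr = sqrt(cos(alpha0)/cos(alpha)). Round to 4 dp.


Kr = sqrt(cos(alpha0) / cos(alpha))
cos(43.82) = 0.721519
cos(25.11) = 0.905495
Kr = sqrt(0.721519 / 0.905495)
Kr = sqrt(0.796822)
Kr = 0.8926

0.8926


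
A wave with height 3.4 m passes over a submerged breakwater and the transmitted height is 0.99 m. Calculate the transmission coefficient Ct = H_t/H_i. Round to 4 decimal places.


Ct = H_t / H_i
Ct = 0.99 / 3.4
Ct = 0.2912

0.2912


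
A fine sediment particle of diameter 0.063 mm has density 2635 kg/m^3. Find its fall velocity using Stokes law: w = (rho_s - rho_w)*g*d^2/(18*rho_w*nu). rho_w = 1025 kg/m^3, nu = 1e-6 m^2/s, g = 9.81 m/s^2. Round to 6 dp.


w = (rho_s - rho_w) * g * d^2 / (18 * rho_w * nu)
d = 0.063 mm = 0.000063 m
rho_s - rho_w = 2635 - 1025 = 1610
Numerator = 1610 * 9.81 * (0.000063)^2 = 0.000062686783
Denominator = 18 * 1025 * 1e-6 = 0.018450
w = 0.003398 m/s

0.003398


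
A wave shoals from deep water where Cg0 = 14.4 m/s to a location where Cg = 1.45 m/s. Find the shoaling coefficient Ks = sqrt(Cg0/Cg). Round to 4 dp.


Ks = sqrt(Cg0 / Cg)
Ks = sqrt(14.4 / 1.45)
Ks = sqrt(9.9310)
Ks = 3.1514

3.1514


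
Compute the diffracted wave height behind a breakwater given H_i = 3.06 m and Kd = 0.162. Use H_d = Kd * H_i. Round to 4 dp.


H_d = Kd * H_i
H_d = 0.162 * 3.06
H_d = 0.4957 m

0.4957


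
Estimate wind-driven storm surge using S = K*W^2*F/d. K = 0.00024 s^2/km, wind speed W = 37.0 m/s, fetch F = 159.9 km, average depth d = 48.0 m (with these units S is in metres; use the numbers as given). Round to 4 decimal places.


S = K * W^2 * F / d
W^2 = 37.0^2 = 1369.00
S = 0.00024 * 1369.00 * 159.9 / 48.0
Numerator = 0.00024 * 1369.00 * 159.9 = 52.536744
S = 52.536744 / 48.0 = 1.0945 m

1.0945


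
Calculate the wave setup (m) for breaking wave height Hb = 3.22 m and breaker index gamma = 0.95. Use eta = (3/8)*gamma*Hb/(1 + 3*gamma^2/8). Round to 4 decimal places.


eta = (3/8) * gamma * Hb / (1 + 3*gamma^2/8)
Numerator = (3/8) * 0.95 * 3.22 = 1.147125
Denominator = 1 + 3*0.95^2/8 = 1 + 0.338438 = 1.338438
eta = 1.147125 / 1.338438
eta = 0.8571 m

0.8571


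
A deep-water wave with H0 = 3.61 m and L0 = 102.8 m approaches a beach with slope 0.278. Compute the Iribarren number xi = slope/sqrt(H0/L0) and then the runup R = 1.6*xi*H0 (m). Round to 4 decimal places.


xi = slope / sqrt(H0/L0)
H0/L0 = 3.61/102.8 = 0.035117
sqrt(0.035117) = 0.187395
xi = 0.278 / 0.187395 = 1.483501
R = 1.6 * xi * H0 = 1.6 * 1.483501 * 3.61
R = 8.5687 m

8.5687


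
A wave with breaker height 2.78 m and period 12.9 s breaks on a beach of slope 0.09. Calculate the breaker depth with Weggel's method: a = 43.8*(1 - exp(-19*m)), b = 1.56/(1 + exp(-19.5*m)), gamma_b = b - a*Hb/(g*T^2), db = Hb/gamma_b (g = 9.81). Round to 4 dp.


a = 43.8 * (1 - exp(-19 * m))
exp(-19 * 0.09) = exp(-1.7100) = 0.180866
a = 43.8 * (1 - 0.180866) = 35.878078
b = 1.56 / (1 + exp(-19.5 * m))
exp(-19.5 * 0.09) = exp(-1.7550) = 0.172907
b = 1.56 / (1 + 0.172907) = 1.330028
Hb / (g * T^2) = 2.78 / (9.81 * 12.9^2) = 2.78 / 1632.4821 = 0.00170293
gamma_b = b - a * Hb/(g*T^2) = 1.330028 - 35.878078 * 0.00170293 = 1.268931
db = Hb / gamma_b = 2.78 / 1.268931
db = 2.1908 m

2.1908


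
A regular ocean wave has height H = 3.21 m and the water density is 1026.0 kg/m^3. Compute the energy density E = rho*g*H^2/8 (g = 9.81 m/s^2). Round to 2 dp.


E = (1/8) * rho * g * H^2
E = (1/8) * 1026.0 * 9.81 * 3.21^2
E = 0.125 * 1026.0 * 9.81 * 10.3041
E = 12963.92 J/m^2

12963.92


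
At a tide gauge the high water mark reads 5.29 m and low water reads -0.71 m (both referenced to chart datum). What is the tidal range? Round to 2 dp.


Tidal range = High water - Low water
Tidal range = 5.29 - (-0.71)
Tidal range = 6.00 m

6.00


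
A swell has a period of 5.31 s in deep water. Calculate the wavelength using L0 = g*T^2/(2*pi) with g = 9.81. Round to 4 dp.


L0 = g * T^2 / (2 * pi)
L0 = 9.81 * 5.31^2 / (2 * pi)
L0 = 9.81 * 28.1961 / 6.28319
L0 = 276.6037 / 6.28319
L0 = 44.0229 m

44.0229


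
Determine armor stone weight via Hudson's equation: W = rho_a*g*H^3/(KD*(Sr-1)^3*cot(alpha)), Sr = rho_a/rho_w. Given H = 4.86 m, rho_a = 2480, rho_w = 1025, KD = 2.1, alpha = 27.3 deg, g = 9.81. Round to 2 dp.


Sr = rho_a / rho_w = 2480 / 1025 = 2.419512
(Sr - 1) = 1.419512
(Sr - 1)^3 = 2.860338
cot(27.3) = 1 / tan(27.3) = 1 / 0.516138 = 1.937465
Numerator = 2480 * 9.81 * 4.86^3 = 2792733.5090
Denominator = 2.1 * 2.860338 * 1.937465 = 11.637788
W = 2792733.5090 / 11.637788
W = 239971.17 N

239971.17


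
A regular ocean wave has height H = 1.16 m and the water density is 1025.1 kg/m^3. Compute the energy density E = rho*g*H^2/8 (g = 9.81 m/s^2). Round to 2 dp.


E = (1/8) * rho * g * H^2
E = (1/8) * 1025.1 * 9.81 * 1.16^2
E = 0.125 * 1025.1 * 9.81 * 1.3456
E = 1691.46 J/m^2

1691.46


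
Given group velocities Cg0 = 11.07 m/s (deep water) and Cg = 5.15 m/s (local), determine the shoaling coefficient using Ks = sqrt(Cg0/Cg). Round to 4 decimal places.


Ks = sqrt(Cg0 / Cg)
Ks = sqrt(11.07 / 5.15)
Ks = sqrt(2.1495)
Ks = 1.4661

1.4661


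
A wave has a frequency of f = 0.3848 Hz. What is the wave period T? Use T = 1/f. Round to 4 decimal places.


T = 1 / f
T = 1 / 0.3848
T = 2.5988 s

2.5988


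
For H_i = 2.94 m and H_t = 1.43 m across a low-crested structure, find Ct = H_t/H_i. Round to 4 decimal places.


Ct = H_t / H_i
Ct = 1.43 / 2.94
Ct = 0.4864

0.4864


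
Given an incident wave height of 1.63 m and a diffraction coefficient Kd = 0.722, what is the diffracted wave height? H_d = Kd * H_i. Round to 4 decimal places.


H_d = Kd * H_i
H_d = 0.722 * 1.63
H_d = 1.1769 m

1.1769


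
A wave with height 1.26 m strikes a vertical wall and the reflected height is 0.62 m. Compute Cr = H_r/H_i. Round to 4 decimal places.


Cr = H_r / H_i
Cr = 0.62 / 1.26
Cr = 0.4921

0.4921


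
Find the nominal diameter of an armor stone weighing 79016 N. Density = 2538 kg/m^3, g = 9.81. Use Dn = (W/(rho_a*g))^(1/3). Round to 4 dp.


V = W / (rho_a * g)
V = 79016 / (2538 * 9.81)
V = 79016 / 24897.78
V = 3.173616 m^3
Dn = V^(1/3) = 3.173616^(1/3)
Dn = 1.4696 m

1.4696


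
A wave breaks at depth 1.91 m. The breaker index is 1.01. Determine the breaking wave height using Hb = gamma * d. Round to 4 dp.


Hb = gamma * d
Hb = 1.01 * 1.91
Hb = 1.9291 m

1.9291


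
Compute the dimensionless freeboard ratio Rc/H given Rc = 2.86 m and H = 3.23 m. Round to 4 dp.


Relative freeboard = Rc / H
= 2.86 / 3.23
= 0.8854

0.8854


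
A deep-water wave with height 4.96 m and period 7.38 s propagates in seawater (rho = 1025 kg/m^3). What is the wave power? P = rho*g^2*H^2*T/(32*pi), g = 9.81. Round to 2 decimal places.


P = rho * g^2 * H^2 * T / (32 * pi)
P = 1025 * 9.81^2 * 4.96^2 * 7.38 / (32 * pi)
P = 1025 * 96.2361 * 24.6016 * 7.38 / 100.53096
P = 178148.33 W/m

178148.33


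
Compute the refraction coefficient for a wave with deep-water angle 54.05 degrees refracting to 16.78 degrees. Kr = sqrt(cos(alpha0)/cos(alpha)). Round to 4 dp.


Kr = sqrt(cos(alpha0) / cos(alpha))
cos(54.05) = 0.587079
cos(16.78) = 0.957420
Kr = sqrt(0.587079 / 0.957420)
Kr = sqrt(0.613188)
Kr = 0.7831

0.7831


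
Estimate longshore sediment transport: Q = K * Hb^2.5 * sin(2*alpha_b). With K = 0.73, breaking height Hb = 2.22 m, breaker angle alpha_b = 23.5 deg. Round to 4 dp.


Q = K * Hb^2.5 * sin(2 * alpha_b)
Hb^2.5 = 2.22^2.5 = 7.343151
sin(2 * 23.5) = sin(47.0) = 0.731354
Q = 0.73 * 7.343151 * 0.731354
Q = 3.9204 m^3/s

3.9204


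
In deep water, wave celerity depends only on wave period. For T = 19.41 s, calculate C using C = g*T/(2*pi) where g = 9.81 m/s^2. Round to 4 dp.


We use the deep-water celerity formula:
C = g * T / (2 * pi)
C = 9.81 * 19.41 / (2 * 3.14159...)
C = 190.412100 / 6.283185
C = 30.3050 m/s

30.3050


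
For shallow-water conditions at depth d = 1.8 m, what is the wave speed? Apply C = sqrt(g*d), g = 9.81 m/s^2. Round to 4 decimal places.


Using the shallow-water approximation:
C = sqrt(g * d) = sqrt(9.81 * 1.8)
C = sqrt(17.6580)
C = 4.2021 m/s

4.2021


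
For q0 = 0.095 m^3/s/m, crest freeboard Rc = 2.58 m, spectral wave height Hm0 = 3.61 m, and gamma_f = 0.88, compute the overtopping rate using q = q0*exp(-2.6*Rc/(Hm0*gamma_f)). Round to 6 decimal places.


q = q0 * exp(-2.6 * Rc / (Hm0 * gamma_f))
Exponent = -2.6 * 2.58 / (3.61 * 0.88)
= -2.6 * 2.58 / 3.1768
= -2.111559
exp(-2.111559) = 0.121049
q = 0.095 * 0.121049
q = 0.011500 m^3/s/m

0.011500


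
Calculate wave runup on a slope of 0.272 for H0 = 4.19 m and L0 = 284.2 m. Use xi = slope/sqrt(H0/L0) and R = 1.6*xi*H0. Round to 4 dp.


xi = slope / sqrt(H0/L0)
H0/L0 = 4.19/284.2 = 0.014743
sqrt(0.014743) = 0.121421
xi = 0.272 / 0.121421 = 2.240134
R = 1.6 * xi * H0 = 1.6 * 2.240134 * 4.19
R = 15.0179 m

15.0179


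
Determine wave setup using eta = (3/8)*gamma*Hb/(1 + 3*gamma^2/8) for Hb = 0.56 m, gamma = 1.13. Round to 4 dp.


eta = (3/8) * gamma * Hb / (1 + 3*gamma^2/8)
Numerator = (3/8) * 1.13 * 0.56 = 0.237300
Denominator = 1 + 3*1.13^2/8 = 1 + 0.478838 = 1.478838
eta = 0.237300 / 1.478838
eta = 0.1605 m

0.1605


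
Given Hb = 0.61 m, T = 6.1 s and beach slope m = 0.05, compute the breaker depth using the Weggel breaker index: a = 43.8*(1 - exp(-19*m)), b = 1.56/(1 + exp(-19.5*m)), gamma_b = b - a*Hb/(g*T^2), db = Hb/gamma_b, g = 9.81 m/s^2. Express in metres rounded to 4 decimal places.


a = 43.8 * (1 - exp(-19 * m))
exp(-19 * 0.05) = exp(-0.9500) = 0.386741
a = 43.8 * (1 - 0.386741) = 26.860743
b = 1.56 / (1 + exp(-19.5 * m))
exp(-19.5 * 0.05) = exp(-0.9750) = 0.377192
b = 1.56 / (1 + 0.377192) = 1.132739
Hb / (g * T^2) = 0.61 / (9.81 * 6.1^2) = 0.61 / 365.0301 = 0.00167110
gamma_b = b - a * Hb/(g*T^2) = 1.132739 - 26.860743 * 0.00167110 = 1.087853
db = Hb / gamma_b = 0.61 / 1.087853
db = 0.5607 m

0.5607


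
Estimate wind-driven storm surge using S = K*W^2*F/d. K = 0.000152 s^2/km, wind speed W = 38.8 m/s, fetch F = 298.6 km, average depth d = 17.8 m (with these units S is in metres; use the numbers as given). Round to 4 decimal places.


S = K * W^2 * F / d
W^2 = 38.8^2 = 1505.44
S = 0.000152 * 1505.44 * 298.6 / 17.8
Numerator = 0.000152 * 1505.44 * 298.6 = 68.327706
S = 68.327706 / 17.8 = 3.8386 m

3.8386


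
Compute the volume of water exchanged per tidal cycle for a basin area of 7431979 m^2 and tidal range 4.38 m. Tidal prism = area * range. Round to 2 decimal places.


Tidal prism = Area * Tidal range
P = 7431979 * 4.38
P = 32552068.02 m^3

32552068.02


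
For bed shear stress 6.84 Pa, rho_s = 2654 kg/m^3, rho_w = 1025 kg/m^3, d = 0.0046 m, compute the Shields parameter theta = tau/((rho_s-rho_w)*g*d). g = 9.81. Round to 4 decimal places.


theta = tau / ((rho_s - rho_w) * g * d)
rho_s - rho_w = 2654 - 1025 = 1629
Denominator = 1629 * 9.81 * 0.0046 = 73.510254
theta = 6.84 / 73.510254
theta = 0.0930

0.0930


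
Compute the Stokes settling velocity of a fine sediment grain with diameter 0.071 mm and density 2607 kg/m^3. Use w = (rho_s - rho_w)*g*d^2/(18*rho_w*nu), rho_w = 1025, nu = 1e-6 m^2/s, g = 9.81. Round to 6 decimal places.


w = (rho_s - rho_w) * g * d^2 / (18 * rho_w * nu)
d = 0.071 mm = 0.000071 m
rho_s - rho_w = 2607 - 1025 = 1582
Numerator = 1582 * 9.81 * (0.000071)^2 = 0.000078233396
Denominator = 18 * 1025 * 1e-6 = 0.018450
w = 0.004240 m/s

0.004240


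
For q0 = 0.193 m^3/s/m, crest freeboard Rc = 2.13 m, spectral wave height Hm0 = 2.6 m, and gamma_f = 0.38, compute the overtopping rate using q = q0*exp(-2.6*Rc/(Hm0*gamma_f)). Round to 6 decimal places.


q = q0 * exp(-2.6 * Rc / (Hm0 * gamma_f))
Exponent = -2.6 * 2.13 / (2.6 * 0.38)
= -2.6 * 2.13 / 0.9880
= -5.605263
exp(-5.605263) = 0.003678
q = 0.193 * 0.003678
q = 0.000710 m^3/s/m

0.000710


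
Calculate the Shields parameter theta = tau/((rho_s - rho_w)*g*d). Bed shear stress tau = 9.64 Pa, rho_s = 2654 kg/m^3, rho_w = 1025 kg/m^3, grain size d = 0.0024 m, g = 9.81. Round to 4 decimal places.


theta = tau / ((rho_s - rho_w) * g * d)
rho_s - rho_w = 2654 - 1025 = 1629
Denominator = 1629 * 9.81 * 0.0024 = 38.353176
theta = 9.64 / 38.353176
theta = 0.2513

0.2513


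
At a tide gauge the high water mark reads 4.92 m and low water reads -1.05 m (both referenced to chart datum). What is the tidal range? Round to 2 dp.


Tidal range = High water - Low water
Tidal range = 4.92 - (-1.05)
Tidal range = 5.97 m

5.97


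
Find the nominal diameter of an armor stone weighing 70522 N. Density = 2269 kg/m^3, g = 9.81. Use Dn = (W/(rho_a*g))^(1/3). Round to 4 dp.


V = W / (rho_a * g)
V = 70522 / (2269 * 9.81)
V = 70522 / 22258.89
V = 3.168262 m^3
Dn = V^(1/3) = 3.168262^(1/3)
Dn = 1.4687 m

1.4687


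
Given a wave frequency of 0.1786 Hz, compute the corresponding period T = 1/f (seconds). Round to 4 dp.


T = 1 / f
T = 1 / 0.1786
T = 5.5991 s

5.5991


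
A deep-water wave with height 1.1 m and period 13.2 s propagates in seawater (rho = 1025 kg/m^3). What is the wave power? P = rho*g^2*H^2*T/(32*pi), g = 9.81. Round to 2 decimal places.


P = rho * g^2 * H^2 * T / (32 * pi)
P = 1025 * 9.81^2 * 1.1^2 * 13.2 / (32 * pi)
P = 1025 * 96.2361 * 1.2100 * 13.2 / 100.53096
P = 15671.89 W/m

15671.89


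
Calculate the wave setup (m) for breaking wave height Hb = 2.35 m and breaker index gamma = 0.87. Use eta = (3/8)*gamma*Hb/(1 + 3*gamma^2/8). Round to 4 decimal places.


eta = (3/8) * gamma * Hb / (1 + 3*gamma^2/8)
Numerator = (3/8) * 0.87 * 2.35 = 0.766687
Denominator = 1 + 3*0.87^2/8 = 1 + 0.283838 = 1.283838
eta = 0.766687 / 1.283838
eta = 0.5972 m

0.5972


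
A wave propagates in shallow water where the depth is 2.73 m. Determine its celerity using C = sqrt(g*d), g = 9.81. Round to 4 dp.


Using the shallow-water approximation:
C = sqrt(g * d) = sqrt(9.81 * 2.73)
C = sqrt(26.7813)
C = 5.1751 m/s

5.1751


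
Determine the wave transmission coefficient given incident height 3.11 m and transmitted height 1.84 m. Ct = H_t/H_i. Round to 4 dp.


Ct = H_t / H_i
Ct = 1.84 / 3.11
Ct = 0.5916

0.5916


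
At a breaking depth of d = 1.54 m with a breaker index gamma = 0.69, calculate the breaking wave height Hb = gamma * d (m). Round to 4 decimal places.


Hb = gamma * d
Hb = 0.69 * 1.54
Hb = 1.0626 m

1.0626


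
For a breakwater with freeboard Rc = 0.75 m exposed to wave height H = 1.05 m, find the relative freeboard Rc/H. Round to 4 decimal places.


Relative freeboard = Rc / H
= 0.75 / 1.05
= 0.7143

0.7143


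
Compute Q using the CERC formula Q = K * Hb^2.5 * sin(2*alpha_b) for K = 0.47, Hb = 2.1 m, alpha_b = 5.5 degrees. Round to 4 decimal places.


Q = K * Hb^2.5 * sin(2 * alpha_b)
Hb^2.5 = 2.1^2.5 = 6.390697
sin(2 * 5.5) = sin(11.0) = 0.190809
Q = 0.47 * 6.390697 * 0.190809
Q = 0.5731 m^3/s

0.5731


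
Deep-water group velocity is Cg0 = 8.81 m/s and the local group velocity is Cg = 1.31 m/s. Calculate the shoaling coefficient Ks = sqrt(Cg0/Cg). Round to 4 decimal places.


Ks = sqrt(Cg0 / Cg)
Ks = sqrt(8.81 / 1.31)
Ks = sqrt(6.7252)
Ks = 2.5933

2.5933


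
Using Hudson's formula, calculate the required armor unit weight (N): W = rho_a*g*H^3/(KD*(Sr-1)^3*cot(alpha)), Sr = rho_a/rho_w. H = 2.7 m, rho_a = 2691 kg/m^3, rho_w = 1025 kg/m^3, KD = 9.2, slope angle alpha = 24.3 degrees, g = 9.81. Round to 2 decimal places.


Sr = rho_a / rho_w = 2691 / 1025 = 2.625366
(Sr - 1) = 1.625366
(Sr - 1)^3 = 4.293915
cot(24.3) = 1 / tan(24.3) = 1 / 0.451517 = 2.214754
Numerator = 2691 * 9.81 * 2.7^3 = 519605.8089
Denominator = 9.2 * 4.293915 * 2.214754 = 87.491692
W = 519605.8089 / 87.491692
W = 5938.92 N

5938.92


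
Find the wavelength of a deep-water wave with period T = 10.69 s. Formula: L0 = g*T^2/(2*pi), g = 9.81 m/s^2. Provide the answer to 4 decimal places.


L0 = g * T^2 / (2 * pi)
L0 = 9.81 * 10.69^2 / (2 * pi)
L0 = 9.81 * 114.2761 / 6.28319
L0 = 1121.0485 / 6.28319
L0 = 178.4204 m

178.4204


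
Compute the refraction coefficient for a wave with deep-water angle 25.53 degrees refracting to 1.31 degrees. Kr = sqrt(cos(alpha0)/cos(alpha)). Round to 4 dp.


Kr = sqrt(cos(alpha0) / cos(alpha))
cos(25.53) = 0.902360
cos(1.31) = 0.999739
Kr = sqrt(0.902360 / 0.999739)
Kr = sqrt(0.902596)
Kr = 0.9501

0.9501


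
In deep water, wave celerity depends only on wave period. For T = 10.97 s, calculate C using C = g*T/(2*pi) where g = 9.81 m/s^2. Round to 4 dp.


We use the deep-water celerity formula:
C = g * T / (2 * pi)
C = 9.81 * 10.97 / (2 * 3.14159...)
C = 107.615700 / 6.283185
C = 17.1276 m/s

17.1276


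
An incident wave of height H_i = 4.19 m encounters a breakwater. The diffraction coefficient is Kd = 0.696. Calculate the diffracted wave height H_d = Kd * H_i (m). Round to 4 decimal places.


H_d = Kd * H_i
H_d = 0.696 * 4.19
H_d = 2.9162 m

2.9162


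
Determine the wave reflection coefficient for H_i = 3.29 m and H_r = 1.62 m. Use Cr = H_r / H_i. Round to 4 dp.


Cr = H_r / H_i
Cr = 1.62 / 3.29
Cr = 0.4924

0.4924


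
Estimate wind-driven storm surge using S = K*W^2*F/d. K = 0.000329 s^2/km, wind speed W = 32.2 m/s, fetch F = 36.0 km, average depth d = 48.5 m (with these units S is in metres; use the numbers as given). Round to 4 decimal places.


S = K * W^2 * F / d
W^2 = 32.2^2 = 1036.84
S = 0.000329 * 1036.84 * 36.0 / 48.5
Numerator = 0.000329 * 1036.84 * 36.0 = 12.280333
S = 12.280333 / 48.5 = 0.2532 m

0.2532


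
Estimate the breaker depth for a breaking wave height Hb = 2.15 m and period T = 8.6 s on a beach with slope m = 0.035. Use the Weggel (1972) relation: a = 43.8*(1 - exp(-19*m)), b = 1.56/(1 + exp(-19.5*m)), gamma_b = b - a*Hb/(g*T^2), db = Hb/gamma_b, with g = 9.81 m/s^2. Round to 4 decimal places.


a = 43.8 * (1 - exp(-19 * m))
exp(-19 * 0.035) = exp(-0.6650) = 0.514274
a = 43.8 * (1 - 0.514274) = 21.274819
b = 1.56 / (1 + exp(-19.5 * m))
exp(-19.5 * 0.035) = exp(-0.6825) = 0.505352
b = 1.56 / (1 + 0.505352) = 1.036302
Hb / (g * T^2) = 2.15 / (9.81 * 8.6^2) = 2.15 / 725.5476 = 0.00296328
gamma_b = b - a * Hb/(g*T^2) = 1.036302 - 21.274819 * 0.00296328 = 0.973259
db = Hb / gamma_b = 2.15 / 0.973259
db = 2.2091 m

2.2091


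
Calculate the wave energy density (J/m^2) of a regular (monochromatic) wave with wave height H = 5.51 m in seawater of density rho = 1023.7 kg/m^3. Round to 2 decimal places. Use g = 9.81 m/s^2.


E = (1/8) * rho * g * H^2
E = (1/8) * 1023.7 * 9.81 * 5.51^2
E = 0.125 * 1023.7 * 9.81 * 30.3601
E = 38111.40 J/m^2

38111.40


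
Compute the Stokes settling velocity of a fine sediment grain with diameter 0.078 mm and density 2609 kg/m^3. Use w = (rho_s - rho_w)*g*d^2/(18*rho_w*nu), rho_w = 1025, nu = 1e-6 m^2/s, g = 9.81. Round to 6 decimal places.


w = (rho_s - rho_w) * g * d^2 / (18 * rho_w * nu)
d = 0.078 mm = 0.000078 m
rho_s - rho_w = 2609 - 1025 = 1584
Numerator = 1584 * 9.81 * (0.000078)^2 = 0.000094539519
Denominator = 18 * 1025 * 1e-6 = 0.018450
w = 0.005124 m/s

0.005124


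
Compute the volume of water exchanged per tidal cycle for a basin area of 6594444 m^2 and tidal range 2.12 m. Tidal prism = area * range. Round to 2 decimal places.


Tidal prism = Area * Tidal range
P = 6594444 * 2.12
P = 13980221.28 m^3

13980221.28


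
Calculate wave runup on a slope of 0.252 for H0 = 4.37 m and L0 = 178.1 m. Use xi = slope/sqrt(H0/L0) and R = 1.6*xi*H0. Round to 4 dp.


xi = slope / sqrt(H0/L0)
H0/L0 = 4.37/178.1 = 0.024537
sqrt(0.024537) = 0.156642
xi = 0.252 / 0.156642 = 1.608762
R = 1.6 * xi * H0 = 1.6 * 1.608762 * 4.37
R = 11.2485 m

11.2485


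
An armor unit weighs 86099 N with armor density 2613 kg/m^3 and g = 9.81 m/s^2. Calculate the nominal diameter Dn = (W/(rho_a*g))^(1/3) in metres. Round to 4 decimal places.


V = W / (rho_a * g)
V = 86099 / (2613 * 9.81)
V = 86099 / 25633.53
V = 3.358843 m^3
Dn = V^(1/3) = 3.358843^(1/3)
Dn = 1.4976 m

1.4976


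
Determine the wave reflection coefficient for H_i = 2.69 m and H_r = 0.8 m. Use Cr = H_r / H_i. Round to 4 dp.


Cr = H_r / H_i
Cr = 0.8 / 2.69
Cr = 0.2974

0.2974


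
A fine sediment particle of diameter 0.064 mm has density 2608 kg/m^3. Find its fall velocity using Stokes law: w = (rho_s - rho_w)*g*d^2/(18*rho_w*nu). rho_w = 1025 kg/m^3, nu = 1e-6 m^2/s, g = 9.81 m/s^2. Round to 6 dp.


w = (rho_s - rho_w) * g * d^2 / (18 * rho_w * nu)
d = 0.064 mm = 0.000064 m
rho_s - rho_w = 2608 - 1025 = 1583
Numerator = 1583 * 9.81 * (0.000064)^2 = 0.000063607726
Denominator = 18 * 1025 * 1e-6 = 0.018450
w = 0.003448 m/s

0.003448


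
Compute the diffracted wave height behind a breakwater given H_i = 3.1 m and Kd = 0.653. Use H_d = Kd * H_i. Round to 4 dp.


H_d = Kd * H_i
H_d = 0.653 * 3.1
H_d = 2.0243 m

2.0243


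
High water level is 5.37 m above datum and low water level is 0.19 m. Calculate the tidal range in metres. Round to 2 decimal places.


Tidal range = High water - Low water
Tidal range = 5.37 - (0.19)
Tidal range = 5.18 m

5.18


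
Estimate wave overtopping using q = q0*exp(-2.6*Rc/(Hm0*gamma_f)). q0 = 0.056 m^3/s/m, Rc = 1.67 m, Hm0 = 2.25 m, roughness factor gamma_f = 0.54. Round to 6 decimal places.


q = q0 * exp(-2.6 * Rc / (Hm0 * gamma_f))
Exponent = -2.6 * 1.67 / (2.25 * 0.54)
= -2.6 * 1.67 / 1.2150
= -3.573663
exp(-3.573663) = 0.028053
q = 0.056 * 0.028053
q = 0.001571 m^3/s/m

0.001571


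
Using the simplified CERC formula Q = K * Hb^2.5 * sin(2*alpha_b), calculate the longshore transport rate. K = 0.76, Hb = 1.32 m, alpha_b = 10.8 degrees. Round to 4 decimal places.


Q = K * Hb^2.5 * sin(2 * alpha_b)
Hb^2.5 = 1.32^2.5 = 2.001865
sin(2 * 10.8) = sin(21.6) = 0.368125
Q = 0.76 * 2.001865 * 0.368125
Q = 0.5601 m^3/s

0.5601


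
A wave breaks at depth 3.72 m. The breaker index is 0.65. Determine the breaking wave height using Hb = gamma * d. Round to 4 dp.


Hb = gamma * d
Hb = 0.65 * 3.72
Hb = 2.4180 m

2.4180


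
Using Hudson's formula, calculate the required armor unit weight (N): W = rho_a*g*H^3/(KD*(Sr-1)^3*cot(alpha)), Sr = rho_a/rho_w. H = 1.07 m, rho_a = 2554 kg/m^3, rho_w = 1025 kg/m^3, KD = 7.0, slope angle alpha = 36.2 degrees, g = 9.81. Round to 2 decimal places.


Sr = rho_a / rho_w = 2554 / 1025 = 2.491707
(Sr - 1) = 1.491707
(Sr - 1)^3 = 3.319333
cot(36.2) = 1 / tan(36.2) = 1 / 0.731889 = 1.366327
Numerator = 2554 * 9.81 * 1.07^3 = 30693.1339
Denominator = 7.0 * 3.319333 * 1.366327 = 31.747057
W = 30693.1339 / 31.747057
W = 966.80 N

966.80


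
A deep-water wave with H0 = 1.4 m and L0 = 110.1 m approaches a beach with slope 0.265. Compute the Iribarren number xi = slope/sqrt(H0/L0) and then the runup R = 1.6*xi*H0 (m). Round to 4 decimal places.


xi = slope / sqrt(H0/L0)
H0/L0 = 1.4/110.1 = 0.012716
sqrt(0.012716) = 0.112764
xi = 0.265 / 0.112764 = 2.350041
R = 1.6 * xi * H0 = 1.6 * 2.350041 * 1.4
R = 5.2641 m

5.2641


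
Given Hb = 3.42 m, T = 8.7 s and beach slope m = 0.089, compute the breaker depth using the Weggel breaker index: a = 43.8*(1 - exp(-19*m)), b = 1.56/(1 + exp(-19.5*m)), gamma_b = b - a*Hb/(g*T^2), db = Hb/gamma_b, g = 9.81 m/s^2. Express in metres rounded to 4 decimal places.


a = 43.8 * (1 - exp(-19 * m))
exp(-19 * 0.089) = exp(-1.6910) = 0.184335
a = 43.8 * (1 - 0.184335) = 35.726123
b = 1.56 / (1 + exp(-19.5 * m))
exp(-19.5 * 0.089) = exp(-1.7355) = 0.176312
b = 1.56 / (1 + 0.176312) = 1.326179
Hb / (g * T^2) = 3.42 / (9.81 * 8.7^2) = 3.42 / 742.5189 = 0.00460594
gamma_b = b - a * Hb/(g*T^2) = 1.326179 - 35.726123 * 0.00460594 = 1.161626
db = Hb / gamma_b = 3.42 / 1.161626
db = 2.9441 m

2.9441


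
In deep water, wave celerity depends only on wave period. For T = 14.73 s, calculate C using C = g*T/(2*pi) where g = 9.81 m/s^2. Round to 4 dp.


We use the deep-water celerity formula:
C = g * T / (2 * pi)
C = 9.81 * 14.73 / (2 * 3.14159...)
C = 144.501300 / 6.283185
C = 22.9981 m/s

22.9981


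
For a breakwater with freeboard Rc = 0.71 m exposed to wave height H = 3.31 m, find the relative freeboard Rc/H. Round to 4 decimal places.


Relative freeboard = Rc / H
= 0.71 / 3.31
= 0.2145

0.2145


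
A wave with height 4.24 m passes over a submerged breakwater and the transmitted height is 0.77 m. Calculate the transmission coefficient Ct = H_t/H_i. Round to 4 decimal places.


Ct = H_t / H_i
Ct = 0.77 / 4.24
Ct = 0.1816

0.1816


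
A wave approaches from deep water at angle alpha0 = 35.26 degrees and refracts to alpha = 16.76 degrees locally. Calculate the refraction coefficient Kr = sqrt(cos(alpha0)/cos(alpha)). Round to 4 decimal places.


Kr = sqrt(cos(alpha0) / cos(alpha))
cos(35.26) = 0.816541
cos(16.76) = 0.957521
Kr = sqrt(0.816541 / 0.957521)
Kr = sqrt(0.852765)
Kr = 0.9235

0.9235


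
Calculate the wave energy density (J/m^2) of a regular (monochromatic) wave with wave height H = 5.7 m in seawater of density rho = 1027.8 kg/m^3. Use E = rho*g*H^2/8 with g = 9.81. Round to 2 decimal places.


E = (1/8) * rho * g * H^2
E = (1/8) * 1027.8 * 9.81 * 5.7^2
E = 0.125 * 1027.8 * 9.81 * 32.4900
E = 40948.44 J/m^2

40948.44


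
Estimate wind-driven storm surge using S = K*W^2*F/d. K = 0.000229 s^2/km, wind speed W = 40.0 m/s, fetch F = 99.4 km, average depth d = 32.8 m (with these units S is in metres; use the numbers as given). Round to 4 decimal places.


S = K * W^2 * F / d
W^2 = 40.0^2 = 1600.00
S = 0.000229 * 1600.00 * 99.4 / 32.8
Numerator = 0.000229 * 1600.00 * 99.4 = 36.420160
S = 36.420160 / 32.8 = 1.1104 m

1.1104


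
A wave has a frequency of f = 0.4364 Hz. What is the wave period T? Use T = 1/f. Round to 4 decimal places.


T = 1 / f
T = 1 / 0.4364
T = 2.2915 s

2.2915


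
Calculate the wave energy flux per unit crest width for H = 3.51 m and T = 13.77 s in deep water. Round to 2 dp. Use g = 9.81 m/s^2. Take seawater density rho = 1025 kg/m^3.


P = rho * g^2 * H^2 * T / (32 * pi)
P = 1025 * 9.81^2 * 3.51^2 * 13.77 / (32 * pi)
P = 1025 * 96.2361 * 12.3201 * 13.77 / 100.53096
P = 166460.12 W/m

166460.12


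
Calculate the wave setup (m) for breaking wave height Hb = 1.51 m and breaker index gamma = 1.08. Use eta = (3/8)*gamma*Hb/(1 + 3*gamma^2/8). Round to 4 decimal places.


eta = (3/8) * gamma * Hb / (1 + 3*gamma^2/8)
Numerator = (3/8) * 1.08 * 1.51 = 0.611550
Denominator = 1 + 3*1.08^2/8 = 1 + 0.437400 = 1.437400
eta = 0.611550 / 1.437400
eta = 0.4255 m

0.4255
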